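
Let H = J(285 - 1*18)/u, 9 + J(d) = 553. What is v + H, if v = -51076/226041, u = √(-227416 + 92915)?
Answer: -51076/226041 - 544*I*√134501/134501 ≈ -0.22596 - 1.4833*I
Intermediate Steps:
J(d) = 544 (J(d) = -9 + 553 = 544)
u = I*√134501 (u = √(-134501) = I*√134501 ≈ 366.74*I)
v = -51076/226041 (v = -51076*1/226041 = -51076/226041 ≈ -0.22596)
H = -544*I*√134501/134501 (H = 544/((I*√134501)) = 544*(-I*√134501/134501) = -544*I*√134501/134501 ≈ -1.4833*I)
v + H = -51076/226041 - 544*I*√134501/134501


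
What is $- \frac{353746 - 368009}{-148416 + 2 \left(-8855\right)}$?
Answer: $- \frac{14263}{166126} \approx -0.085857$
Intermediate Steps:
$- \frac{353746 - 368009}{-148416 + 2 \left(-8855\right)} = - \frac{-14263}{-148416 - 17710} = - \frac{-14263}{-166126} = - \frac{\left(-14263\right) \left(-1\right)}{166126} = \left(-1\right) \frac{14263}{166126} = - \frac{14263}{166126}$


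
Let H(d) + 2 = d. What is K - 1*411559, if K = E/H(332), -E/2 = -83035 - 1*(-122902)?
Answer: -22649034/55 ≈ -4.1180e+5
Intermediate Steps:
H(d) = -2 + d
E = -79734 (E = -2*(-83035 - 1*(-122902)) = -2*(-83035 + 122902) = -2*39867 = -79734)
K = -13289/55 (K = -79734/(-2 + 332) = -79734/330 = -79734*1/330 = -13289/55 ≈ -241.62)
K - 1*411559 = -13289/55 - 1*411559 = -13289/55 - 411559 = -22649034/55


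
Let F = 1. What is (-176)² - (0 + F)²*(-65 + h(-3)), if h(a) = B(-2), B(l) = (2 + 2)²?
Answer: 31025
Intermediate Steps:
B(l) = 16 (B(l) = 4² = 16)
h(a) = 16
(-176)² - (0 + F)²*(-65 + h(-3)) = (-176)² - (0 + 1)²*(-65 + 16) = 30976 - 1²*(-49) = 30976 - (-49) = 30976 - 1*(-49) = 30976 + 49 = 31025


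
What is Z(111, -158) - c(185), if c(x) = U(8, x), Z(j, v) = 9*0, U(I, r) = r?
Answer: -185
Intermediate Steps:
Z(j, v) = 0
c(x) = x
Z(111, -158) - c(185) = 0 - 1*185 = 0 - 185 = -185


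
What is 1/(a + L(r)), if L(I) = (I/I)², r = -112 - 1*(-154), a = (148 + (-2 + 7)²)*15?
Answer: 1/2596 ≈ 0.00038521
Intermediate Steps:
a = 2595 (a = (148 + 5²)*15 = (148 + 25)*15 = 173*15 = 2595)
r = 42 (r = -112 + 154 = 42)
L(I) = 1 (L(I) = 1² = 1)
1/(a + L(r)) = 1/(2595 + 1) = 1/2596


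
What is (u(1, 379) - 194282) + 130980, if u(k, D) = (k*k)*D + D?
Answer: -62544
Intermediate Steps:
u(k, D) = D + D*k² (u(k, D) = k²*D + D = D*k² + D = D + D*k²)
(u(1, 379) - 194282) + 130980 = (379*(1 + 1²) - 194282) + 130980 = (379*(1 + 1) - 194282) + 130980 = (379*2 - 194282) + 130980 = (758 - 194282) + 130980 = -193524 + 130980 = -62544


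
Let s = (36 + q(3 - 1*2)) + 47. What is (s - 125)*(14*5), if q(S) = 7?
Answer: -2450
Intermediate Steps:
s = 90 (s = (36 + 7) + 47 = 43 + 47 = 90)
(s - 125)*(14*5) = (90 - 125)*(14*5) = -35*70 = -2450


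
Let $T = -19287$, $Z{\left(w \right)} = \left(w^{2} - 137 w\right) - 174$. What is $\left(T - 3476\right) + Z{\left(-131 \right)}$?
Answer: $12171$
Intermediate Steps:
$Z{\left(w \right)} = -174 + w^{2} - 137 w$
$\left(T - 3476\right) + Z{\left(-131 \right)} = \left(-19287 - 3476\right) - \left(-17773 - 17161\right) = -22763 + \left(-174 + 17161 + 17947\right) = -22763 + 34934 = 12171$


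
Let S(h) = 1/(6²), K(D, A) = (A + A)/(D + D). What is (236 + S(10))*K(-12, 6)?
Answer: -8497/72 ≈ -118.01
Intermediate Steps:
K(D, A) = A/D (K(D, A) = (2*A)/((2*D)) = (2*A)*(1/(2*D)) = A/D)
S(h) = 1/36
(236 + S(10))*K(-12, 6) = (236 + 1/36)*(6/(-12)) = 8497*(6*(-1/12))/36 = (8497/36)*(-½) = -8497/72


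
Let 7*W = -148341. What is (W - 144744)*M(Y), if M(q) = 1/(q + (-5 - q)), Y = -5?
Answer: 1161549/35 ≈ 33187.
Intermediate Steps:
W = -148341/7 (W = (⅐)*(-148341) = -148341/7 ≈ -21192.)
M(q) = -⅕ (M(q) = 1/(-5) = -⅕)
(W - 144744)*M(Y) = (-148341/7 - 144744)*(-⅕) = -1161549/7*(-⅕) = 1161549/35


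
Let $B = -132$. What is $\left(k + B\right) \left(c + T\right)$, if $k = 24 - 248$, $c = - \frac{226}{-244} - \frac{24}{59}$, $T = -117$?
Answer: $\frac{149240006}{3599} \approx 41467.0$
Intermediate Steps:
$c = \frac{3739}{7198}$ ($c = \left(-226\right) \left(- \frac{1}{244}\right) - \frac{24}{59} = \frac{113}{122} - \frac{24}{59} = \frac{3739}{7198} \approx 0.51945$)
$k = -224$ ($k = 24 - 248 = -224$)
$\left(k + B\right) \left(c + T\right) = \left(-224 - 132\right) \left(\frac{3739}{7198} - 117\right) = \left(-356\right) \left(- \frac{838427}{7198}\right) = \frac{149240006}{3599}$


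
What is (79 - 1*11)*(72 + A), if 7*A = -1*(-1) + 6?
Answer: 4964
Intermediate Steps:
A = 1 (A = (-1*(-1) + 6)/7 = (1 + 6)/7 = (⅐)*7 = 1)
(79 - 1*11)*(72 + A) = (79 - 1*11)*(72 + 1) = (79 - 11)*73 = 68*73 = 4964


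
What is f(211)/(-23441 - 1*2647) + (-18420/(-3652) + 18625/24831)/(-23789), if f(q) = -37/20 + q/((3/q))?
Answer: -5930384373802463/10421930941084960 ≈ -0.56903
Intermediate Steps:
f(q) = -37/20 + q²/3 (f(q) = -37*1/20 + q*(q/3) = -37/20 + q²/3)
f(211)/(-23441 - 1*2647) + (-18420/(-3652) + 18625/24831)/(-23789) = (-37/20 + (⅓)*211²)/(-23441 - 1*2647) + (-18420/(-3652) + 18625/24831)/(-23789) = (-37/20 + (⅓)*44521)/(-23441 - 2647) + (-18420*(-1/3652) + 18625*(1/24831))*(-1/23789) = (-37/20 + 44521/3)/(-26088) + (4605/913 + 18625/24831)*(-1/23789) = (890309/60)*(-1/26088) + (131351380/22670703)*(-1/23789) = -890309/1565280 - 131351380/539313353667 = -5930384373802463/10421930941084960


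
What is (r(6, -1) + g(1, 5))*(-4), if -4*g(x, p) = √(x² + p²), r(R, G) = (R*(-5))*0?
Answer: √26 ≈ 5.0990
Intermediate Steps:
r(R, G) = 0 (r(R, G) = -5*R*0 = 0)
g(x, p) = -√(p² + x²)/4 (g(x, p) = -√(x² + p²)/4 = -√(p² + x²)/4)
(r(6, -1) + g(1, 5))*(-4) = (0 - √(5² + 1²)/4)*(-4) = (0 - √(25 + 1)/4)*(-4) = (0 - √26/4)*(-4) = -√26/4*(-4) = √26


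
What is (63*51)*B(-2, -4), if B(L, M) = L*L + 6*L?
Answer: -25704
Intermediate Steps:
B(L, M) = L² + 6*L
(63*51)*B(-2, -4) = (63*51)*(-2*(6 - 2)) = 3213*(-2*4) = 3213*(-8) = -25704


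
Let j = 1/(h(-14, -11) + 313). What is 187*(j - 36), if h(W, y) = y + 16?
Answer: -2140589/318 ≈ -6731.4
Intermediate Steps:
h(W, y) = 16 + y
j = 1/318 (j = 1/((16 - 11) + 313) = 1/(5 + 313) = 1/318 ≈ 0.0031447)
187*(j - 36) = 187*(1/318 - 36) = 187*(-11447/318) = -2140589/318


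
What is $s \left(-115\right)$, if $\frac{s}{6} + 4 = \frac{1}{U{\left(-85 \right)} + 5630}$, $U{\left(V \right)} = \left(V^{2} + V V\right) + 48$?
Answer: $\frac{27776295}{10064} \approx 2760.0$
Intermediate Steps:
$U{\left(V \right)} = 48 + 2 V^{2}$ ($U{\left(V \right)} = \left(V^{2} + V^{2}\right) + 48 = 2 V^{2} + 48 = 48 + 2 V^{2}$)
$s = - \frac{241533}{10064}$ ($s = -24 + \frac{6}{\left(48 + 2 \left(-85\right)^{2}\right) + 5630} = -24 + \frac{6}{\left(48 + 2 \cdot 7225\right) + 5630} = -24 + \frac{6}{\left(48 + 14450\right) + 5630} = -24 + \frac{6}{14498 + 5630} = -24 + \frac{6}{20128} = -24 + 6 \cdot \frac{1}{20128} = -24 + \frac{3}{10064} = - \frac{241533}{10064} \approx -24.0$)
$s \left(-115\right) = \left(- \frac{241533}{10064}\right) \left(-115\right) = \frac{27776295}{10064}$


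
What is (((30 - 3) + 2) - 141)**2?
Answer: 12544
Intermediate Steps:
(((30 - 3) + 2) - 141)**2 = ((27 + 2) - 141)**2 = (29 - 141)**2 = (-112)**2 = 12544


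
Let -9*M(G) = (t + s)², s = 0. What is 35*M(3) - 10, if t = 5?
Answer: -965/9 ≈ -107.22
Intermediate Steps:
M(G) = -25/9 (M(G) = -(5 + 0)²/9 = -⅑*5² = -⅑*25 = -25/9)
35*M(3) - 10 = 35*(-25/9) - 10 = -875/9 - 10 = -965/9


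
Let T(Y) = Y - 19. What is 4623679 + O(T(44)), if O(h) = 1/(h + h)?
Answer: 231183951/50 ≈ 4.6237e+6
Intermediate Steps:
T(Y) = -19 + Y
O(h) = 1/(2*h)
4623679 + O(T(44)) = 4623679 + 1/(2*(-19 + 44)) = 4623679 + (½)/25 = 4623679 + (½)*(1/25) = 4623679 + 1/50 = 231183951/50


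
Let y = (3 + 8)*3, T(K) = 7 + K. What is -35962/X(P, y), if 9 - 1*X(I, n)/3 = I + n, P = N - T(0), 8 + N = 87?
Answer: 17981/144 ≈ 124.87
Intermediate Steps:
N = 79 (N = -8 + 87 = 79)
y = 33 (y = 11*3 = 33)
P = 72 (P = 79 - (7 + 0) = 79 - 1*7 = 79 - 7 = 72)
X(I, n) = 27 - 3*I - 3*n (X(I, n) = 27 - 3*(I + n) = 27 + (-3*I - 3*n) = 27 - 3*I - 3*n)
-35962/X(P, y) = -35962/(27 - 3*72 - 3*33) = -35962/(27 - 216 - 99) = -35962/(-288) = -35962*(-1/288) = 17981/144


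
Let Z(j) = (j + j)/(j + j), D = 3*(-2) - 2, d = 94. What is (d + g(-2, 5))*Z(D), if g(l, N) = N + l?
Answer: 97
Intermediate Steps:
D = -8 (D = -6 - 2 = -8)
Z(j) = 1 (Z(j) = (2*j)/((2*j)) = (2*j)*(1/(2*j)) = 1)
(d + g(-2, 5))*Z(D) = (94 + (5 - 2))*1 = (94 + 3)*1 = 97*1 = 97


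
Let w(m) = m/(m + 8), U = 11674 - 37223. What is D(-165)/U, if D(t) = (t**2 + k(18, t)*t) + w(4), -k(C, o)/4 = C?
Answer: -117316/76647 ≈ -1.5306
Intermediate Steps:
k(C, o) = -4*C
U = -25549
w(m) = m/(8 + m)
D(t) = 1/3 + t**2 - 72*t (D(t) = (t**2 + (-4*18)*t) + 4/(8 + 4) = (t**2 - 72*t) + 4/12 = (t**2 - 72*t) + 4*(1/12) = (t**2 - 72*t) + 1/3 = 1/3 + t**2 - 72*t)
D(-165)/U = (1/3 + (-165)**2 - 72*(-165))/(-25549) = (1/3 + 27225 + 11880)*(-1/25549) = (117316/3)*(-1/25549) = -117316/76647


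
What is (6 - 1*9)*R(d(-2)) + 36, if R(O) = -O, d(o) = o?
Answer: 30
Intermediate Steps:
(6 - 1*9)*R(d(-2)) + 36 = (6 - 1*9)*(-1*(-2)) + 36 = (6 - 9)*2 + 36 = -3*2 + 36 = -6 + 36 = 30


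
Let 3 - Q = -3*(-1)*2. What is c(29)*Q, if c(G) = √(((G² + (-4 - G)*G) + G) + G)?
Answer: -3*I*√58 ≈ -22.847*I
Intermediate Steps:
Q = -3 (Q = 3 - (-3*(-1))*2 = 3 - 3*2 = 3 - 1*6 = 3 - 6 = -3)
c(G) = √(G² + 2*G + G*(-4 - G)) (c(G) = √(((G² + G*(-4 - G)) + G) + G) = √((G + G² + G*(-4 - G)) + G) = √(G² + 2*G + G*(-4 - G)))
c(29)*Q = (√2*√(-1*29))*(-3) = (√2*√(-29))*(-3) = (√2*(I*√29))*(-3) = (I*√58)*(-3) = -3*I*√58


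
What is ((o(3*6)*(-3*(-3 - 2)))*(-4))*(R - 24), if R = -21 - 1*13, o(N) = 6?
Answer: 20880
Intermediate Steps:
R = -34 (R = -21 - 13 = -34)
((o(3*6)*(-3*(-3 - 2)))*(-4))*(R - 24) = ((6*(-3*(-3 - 2)))*(-4))*(-34 - 24) = ((6*(-3*(-5)))*(-4))*(-58) = ((6*15)*(-4))*(-58) = (90*(-4))*(-58) = -360*(-58) = 20880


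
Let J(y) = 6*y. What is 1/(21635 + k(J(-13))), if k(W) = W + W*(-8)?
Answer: 1/22181 ≈ 4.5084e-5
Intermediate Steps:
k(W) = -7*W (k(W) = W - 8*W = -7*W)
1/(21635 + k(J(-13))) = 1/(21635 - 42*(-13)) = 1/(21635 - 7*(-78)) = 1/(21635 + 546) = 1/22181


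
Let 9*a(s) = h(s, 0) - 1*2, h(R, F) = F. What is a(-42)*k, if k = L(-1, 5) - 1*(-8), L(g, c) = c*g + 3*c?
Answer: -4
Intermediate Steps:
L(g, c) = 3*c + c*g
a(s) = -2/9 (a(s) = (0 - 1*2)/9 = (0 - 2)/9 = (⅑)*(-2) = -2/9)
k = 18 (k = 5*(3 - 1) - 1*(-8) = 5*2 + 8 = 10 + 8 = 18)
a(-42)*k = -2/9*18 = -4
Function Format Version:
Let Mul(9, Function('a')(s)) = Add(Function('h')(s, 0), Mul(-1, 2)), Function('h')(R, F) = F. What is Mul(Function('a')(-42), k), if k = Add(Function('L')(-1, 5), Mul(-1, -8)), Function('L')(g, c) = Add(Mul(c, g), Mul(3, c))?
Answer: -4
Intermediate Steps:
Function('L')(g, c) = Add(Mul(3, c), Mul(c, g))
Function('a')(s) = Rational(-2, 9) (Function('a')(s) = Mul(Rational(1, 9), Add(0, Mul(-1, 2))) = Mul(Rational(1, 9), Add(0, -2)) = Mul(Rational(1, 9), -2) = Rational(-2, 9))
k = 18 (k = Add(Mul(5, Add(3, -1)), Mul(-1, -8)) = Add(Mul(5, 2), 8) = Add(10, 8) = 18)
Mul(Function('a')(-42), k) = Mul(Rational(-2, 9), 18) = -4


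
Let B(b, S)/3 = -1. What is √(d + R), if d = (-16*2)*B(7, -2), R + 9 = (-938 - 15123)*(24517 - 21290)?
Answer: 2*I*√12957190 ≈ 7199.2*I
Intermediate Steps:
B(b, S) = -3 (B(b, S) = 3*(-1) = -3)
R = -51828856 (R = -9 + (-938 - 15123)*(24517 - 21290) = -9 - 16061*3227 = -9 - 51828847 = -51828856)
d = 96 (d = -16*2*(-3) = -32*(-3) = 96)
√(d + R) = √(96 - 51828856) = √(-51828760) = 2*I*√12957190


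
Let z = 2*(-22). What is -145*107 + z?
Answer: -15559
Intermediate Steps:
z = -44
-145*107 + z = -145*107 - 44 = -15515 - 44 = -15559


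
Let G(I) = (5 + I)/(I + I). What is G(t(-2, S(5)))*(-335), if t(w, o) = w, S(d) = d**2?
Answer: 1005/4 ≈ 251.25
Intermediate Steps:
G(I) = (5 + I)/(2*I) (G(I) = (5 + I)/((2*I)) = (5 + I)*(1/(2*I)) = (5 + I)/(2*I))
G(t(-2, S(5)))*(-335) = ((1/2)*(5 - 2)/(-2))*(-335) = ((1/2)*(-1/2)*3)*(-335) = -3/4*(-335) = 1005/4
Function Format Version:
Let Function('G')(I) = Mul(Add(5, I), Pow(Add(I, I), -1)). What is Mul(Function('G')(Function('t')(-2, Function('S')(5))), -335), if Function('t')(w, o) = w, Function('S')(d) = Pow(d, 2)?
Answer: Rational(1005, 4) ≈ 251.25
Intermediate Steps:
Function('G')(I) = Mul(Rational(1, 2), Pow(I, -1), Add(5, I)) (Function('G')(I) = Mul(Add(5, I), Pow(Mul(2, I), -1)) = Mul(Add(5, I), Mul(Rational(1, 2), Pow(I, -1))) = Mul(Rational(1, 2), Pow(I, -1), Add(5, I)))
Mul(Function('G')(Function('t')(-2, Function('S')(5))), -335) = Mul(Mul(Rational(1, 2), Pow(-2, -1), Add(5, -2)), -335) = Mul(Mul(Rational(1, 2), Rational(-1, 2), 3), -335) = Mul(Rational(-3, 4), -335) = Rational(1005, 4)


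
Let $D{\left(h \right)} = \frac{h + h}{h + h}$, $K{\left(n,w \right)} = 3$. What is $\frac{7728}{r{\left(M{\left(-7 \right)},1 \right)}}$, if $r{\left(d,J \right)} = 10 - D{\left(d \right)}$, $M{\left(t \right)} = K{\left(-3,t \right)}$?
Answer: $\frac{2576}{3} \approx 858.67$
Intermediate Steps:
$M{\left(t \right)} = 3$
$D{\left(h \right)} = 1$ ($D{\left(h \right)} = \frac{2 h}{2 h} = 2 h \frac{1}{2 h} = 1$)
$r{\left(d,J \right)} = 9$ ($r{\left(d,J \right)} = 10 - 1 = 9$)
$\frac{7728}{r{\left(M{\left(-7 \right)},1 \right)}} = \frac{7728}{9} = 7728 \cdot \frac{1}{9} = \frac{2576}{3}$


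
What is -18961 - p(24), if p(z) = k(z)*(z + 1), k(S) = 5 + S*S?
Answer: -33486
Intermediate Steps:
k(S) = 5 + S**2
p(z) = (1 + z)*(5 + z**2) (p(z) = (5 + z**2)*(z + 1) = (5 + z**2)*(1 + z) = (1 + z)*(5 + z**2))
-18961 - p(24) = -18961 - (1 + 24)*(5 + 24**2) = -18961 - 25*(5 + 576) = -18961 - 25*581 = -18961 - 1*14525 = -18961 - 14525 = -33486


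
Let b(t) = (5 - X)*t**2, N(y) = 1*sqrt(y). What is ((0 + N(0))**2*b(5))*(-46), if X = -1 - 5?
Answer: 0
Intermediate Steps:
X = -6
N(y) = sqrt(y)
b(t) = 11*t**2 (b(t) = (5 - 1*(-6))*t**2 = (5 + 6)*t**2 = 11*t**2)
((0 + N(0))**2*b(5))*(-46) = ((0 + sqrt(0))**2*(11*5**2))*(-46) = ((0 + 0)**2*(11*25))*(-46) = (0**2*275)*(-46) = (0*275)*(-46) = 0*(-46) = 0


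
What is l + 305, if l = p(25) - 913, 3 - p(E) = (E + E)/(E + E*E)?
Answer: -7866/13 ≈ -605.08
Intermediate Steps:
p(E) = 3 - 2*E/(E + E²) (p(E) = 3 - (E + E)/(E + E*E) = 3 - 2*E/(E + E²))
l = -11831/13 (l = (1 + 3*25)/(1 + 25) - 913 = (1 + 75)/26 - 913 = (1/26)*76 - 913 = 38/13 - 913 = -11831/13 ≈ -910.08)
l + 305 = -11831/13 + 305 = -7866/13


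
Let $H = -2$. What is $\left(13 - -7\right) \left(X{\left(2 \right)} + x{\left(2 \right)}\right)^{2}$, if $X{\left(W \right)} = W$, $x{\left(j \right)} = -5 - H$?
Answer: $20$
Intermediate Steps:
$x{\left(j \right)} = -3$ ($x{\left(j \right)} = -5 - -2 = -5 + 2 = -3$)
$\left(13 - -7\right) \left(X{\left(2 \right)} + x{\left(2 \right)}\right)^{2} = \left(13 - -7\right) \left(2 - 3\right)^{2} = \left(13 + 7\right) \left(-1\right)^{2} = 20 \cdot 1 = 20$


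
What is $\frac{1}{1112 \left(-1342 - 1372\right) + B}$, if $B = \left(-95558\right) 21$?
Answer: $- \frac{1}{5024686} \approx -1.9902 \cdot 10^{-7}$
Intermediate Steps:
$B = -2006718$
$\frac{1}{1112 \left(-1342 - 1372\right) + B} = \frac{1}{1112 \left(-1342 - 1372\right) - 2006718} = \frac{1}{1112 \left(-2714\right) - 2006718} = \frac{1}{-3017968 - 2006718} = \frac{1}{-5024686} = - \frac{1}{5024686}$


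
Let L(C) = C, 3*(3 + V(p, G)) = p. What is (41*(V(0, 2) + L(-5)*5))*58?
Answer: -66584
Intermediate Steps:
V(p, G) = -3 + p/3
(41*(V(0, 2) + L(-5)*5))*58 = (41*((-3 + (⅓)*0) - 5*5))*58 = (41*((-3 + 0) - 25))*58 = (41*(-3 - 25))*58 = (41*(-28))*58 = -1148*58 = -66584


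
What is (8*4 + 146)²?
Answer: 31684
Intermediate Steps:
(8*4 + 146)² = (32 + 146)² = 178² = 31684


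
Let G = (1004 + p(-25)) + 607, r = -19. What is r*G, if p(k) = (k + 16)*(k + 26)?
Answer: -30438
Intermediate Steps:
p(k) = (16 + k)*(26 + k)
G = 1602 (G = (1004 + (416 + (-25)² + 42*(-25))) + 607 = (1004 + (416 + 625 - 1050)) + 607 = (1004 - 9) + 607 = 995 + 607 = 1602)
r*G = -19*1602 = -30438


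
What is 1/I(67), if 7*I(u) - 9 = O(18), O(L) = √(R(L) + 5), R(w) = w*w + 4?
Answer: -¼ + √37/12 ≈ 0.25690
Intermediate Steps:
R(w) = 4 + w² (R(w) = w² + 4 = 4 + w²)
O(L) = √(9 + L²) (O(L) = √((4 + L²) + 5) = √(9 + L²))
I(u) = 9/7 + 3*√37/7 (I(u) = 9/7 + √(9 + 18²)/7 = 9/7 + √(9 + 324)/7 = 9/7 + √333/7 = 9/7 + (3*√37)/7 = 9/7 + 3*√37/7)
1/I(67) = 1/(9/7 + 3*√37/7)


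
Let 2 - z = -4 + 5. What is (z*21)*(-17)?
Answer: -357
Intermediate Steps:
z = 1 (z = 2 - (-4 + 5) = 2 - 1*1 = 2 - 1 = 1)
(z*21)*(-17) = (1*21)*(-17) = 21*(-17) = -357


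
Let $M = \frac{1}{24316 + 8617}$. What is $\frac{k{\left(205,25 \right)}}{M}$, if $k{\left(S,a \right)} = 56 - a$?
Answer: $1020923$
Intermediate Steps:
$M = \frac{1}{32933} \approx 3.0365 \cdot 10^{-5}$
$\frac{k{\left(205,25 \right)}}{M} = \left(56 - 25\right) \frac{1}{\frac{1}{32933}} = \left(56 - 25\right) 32933 = 31 \cdot 32933 = 1020923$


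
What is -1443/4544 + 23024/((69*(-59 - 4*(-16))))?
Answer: 104123221/1567680 ≈ 66.419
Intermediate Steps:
-1443/4544 + 23024/((69*(-59 - 4*(-16)))) = -1443*1/4544 + 23024/((69*(-59 + 64))) = -1443/4544 + 23024/((69*5)) = -1443/4544 + 23024/345 = 104123221/1567680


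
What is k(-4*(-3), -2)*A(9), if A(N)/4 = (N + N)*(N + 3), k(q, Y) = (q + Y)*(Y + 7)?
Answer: 43200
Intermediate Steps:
k(q, Y) = (7 + Y)*(Y + q) (k(q, Y) = (Y + q)*(7 + Y) = (7 + Y)*(Y + q))
A(N) = 8*N*(3 + N) (A(N) = 4*((N + N)*(N + 3)) = 4*((2*N)*(3 + N)) = 4*(2*N*(3 + N)) = 8*N*(3 + N))
k(-4*(-3), -2)*A(9) = ((-2)² + 7*(-2) + 7*(-4*(-3)) - (-8)*(-3))*(8*9*(3 + 9)) = (4 - 14 + 7*12 - 2*12)*(8*9*12) = (4 - 14 + 84 - 24)*864 = 50*864 = 43200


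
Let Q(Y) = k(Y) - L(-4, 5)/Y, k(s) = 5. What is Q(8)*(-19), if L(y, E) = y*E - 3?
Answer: -1197/8 ≈ -149.63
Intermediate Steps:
L(y, E) = -3 + E*y (L(y, E) = E*y - 3 = -3 + E*y)
Q(Y) = 5 + 23/Y (Q(Y) = 5 - (-3 + 5*(-4))/Y = 5 - (-3 - 20)/Y = 5 - (-23)/Y = 5 + 23/Y)
Q(8)*(-19) = (5 + 23/8)*(-19) = (63/8)*(-19) = -1197/8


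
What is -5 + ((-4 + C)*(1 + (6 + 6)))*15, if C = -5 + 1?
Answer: -1565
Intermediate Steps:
C = -4
-5 + ((-4 + C)*(1 + (6 + 6)))*15 = -5 + ((-4 - 4)*(1 + (6 + 6)))*15 = -5 - 8*(1 + 12)*15 = -5 - 8*13*15 = -5 - 104*15 = -5 - 1560 = -1565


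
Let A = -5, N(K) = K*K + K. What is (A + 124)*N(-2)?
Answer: 238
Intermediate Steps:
N(K) = K + K**2 (N(K) = K**2 + K = K + K**2)
(A + 124)*N(-2) = (-5 + 124)*(-2*(1 - 2)) = 119*(-2*(-1)) = 119*2 = 238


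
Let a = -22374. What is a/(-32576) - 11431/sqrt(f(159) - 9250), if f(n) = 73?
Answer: 11187/16288 + 71*I*sqrt(9177)/57 ≈ 0.68682 + 119.33*I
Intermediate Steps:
a/(-32576) - 11431/sqrt(f(159) - 9250) = -22374/(-32576) - 11431/sqrt(73 - 9250) = -22374*(-1/32576) - 11431*(-I*sqrt(9177)/9177) = 11187/16288 - 11431*(-I*sqrt(9177)/9177) = 11187/16288 - (-71)*I*sqrt(9177)/57 = 11187/16288 + 71*I*sqrt(9177)/57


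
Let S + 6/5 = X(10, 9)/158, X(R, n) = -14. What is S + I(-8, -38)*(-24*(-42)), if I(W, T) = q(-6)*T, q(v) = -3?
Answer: 45389731/395 ≈ 1.1491e+5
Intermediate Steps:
S = -509/395 (S = -6/5 - 14/158 = -6/5 - 14*1/158 = -6/5 - 7/79 = -509/395 ≈ -1.2886)
I(W, T) = -3*T
S + I(-8, -38)*(-24*(-42)) = -509/395 + (-3*(-38))*(-24*(-42)) = -509/395 + 114*1008 = -509/395 + 114912 = 45389731/395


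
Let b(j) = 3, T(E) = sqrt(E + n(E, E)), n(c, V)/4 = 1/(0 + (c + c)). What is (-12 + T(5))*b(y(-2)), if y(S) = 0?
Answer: -36 + 9*sqrt(15)/5 ≈ -29.029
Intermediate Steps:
n(c, V) = 2/c (n(c, V) = 4/(0 + (c + c)) = 4/(0 + 2*c) = 4/((2*c)) = 4*(1/(2*c)) = 2/c)
T(E) = sqrt(E + 2/E)
(-12 + T(5))*b(y(-2)) = (-12 + sqrt(5 + 2/5))*3 = (-12 + sqrt(27/5))*3 = (-12 + 3*sqrt(15)/5)*3 = -36 + 9*sqrt(15)/5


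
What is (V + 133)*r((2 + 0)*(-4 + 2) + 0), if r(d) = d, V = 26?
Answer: -636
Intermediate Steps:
(V + 133)*r((2 + 0)*(-4 + 2) + 0) = (26 + 133)*((2 + 0)*(-4 + 2) + 0) = 159*(2*(-2) + 0) = 159*(-4 + 0) = 159*(-4) = -636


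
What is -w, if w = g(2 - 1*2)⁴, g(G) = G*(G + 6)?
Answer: 0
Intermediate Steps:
g(G) = G*(6 + G)
w = 0 (w = ((2 - 1*2)*(6 + (2 - 1*2)))⁴ = ((2 - 2)*(6 + (2 - 2)))⁴ = (0*(6 + 0))⁴ = (0*6)⁴ = 0⁴ = 0)
-w = -1*0 = 0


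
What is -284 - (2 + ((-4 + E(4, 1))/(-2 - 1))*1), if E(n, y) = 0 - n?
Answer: -866/3 ≈ -288.67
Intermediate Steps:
E(n, y) = -n
-284 - (2 + ((-4 + E(4, 1))/(-2 - 1))*1) = -284 - (2 + ((-4 - 1*4)/(-2 - 1))*1) = -284 - (2 + ((-4 - 4)/(-3))*1) = -284 - (2 - 8*(-1/3)*1) = -284 - (2 + (8/3)*1) = -284 - (2 + 8/3) = -284 - 1*14/3 = -284 - 14/3 = -866/3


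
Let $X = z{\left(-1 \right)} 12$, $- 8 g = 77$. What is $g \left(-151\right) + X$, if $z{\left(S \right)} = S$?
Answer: $\frac{11531}{8} \approx 1441.4$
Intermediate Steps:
$g = - \frac{77}{8}$ ($g = \left(- \frac{1}{8}\right) 77 = - \frac{77}{8} \approx -9.625$)
$X = -12$ ($X = \left(-1\right) 12 = -12$)
$g \left(-151\right) + X = \left(- \frac{77}{8}\right) \left(-151\right) - 12 = \frac{11627}{8} - 12 = \frac{11531}{8}$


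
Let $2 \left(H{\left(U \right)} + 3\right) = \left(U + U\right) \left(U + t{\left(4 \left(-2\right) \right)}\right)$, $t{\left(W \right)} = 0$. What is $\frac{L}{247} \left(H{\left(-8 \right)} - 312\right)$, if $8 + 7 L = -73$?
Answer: $\frac{20331}{1729} \approx 11.759$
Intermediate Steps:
$L = - \frac{81}{7}$ ($L = - \frac{8}{7} + \frac{1}{7} \left(-73\right) = - \frac{8}{7} - \frac{73}{7} = - \frac{81}{7} \approx -11.571$)
$H{\left(U \right)} = -3 + U^{2}$ ($H{\left(U \right)} = -3 + \frac{\left(U + U\right) \left(U + 0\right)}{2} = -3 + \frac{2 U U}{2} = -3 + \frac{2 U^{2}}{2} = -3 + U^{2}$)
$\frac{L}{247} \left(H{\left(-8 \right)} - 312\right) = - \frac{81}{7 \cdot 247} \left(\left(-3 + \left(-8\right)^{2}\right) - 312\right) = \left(- \frac{81}{7}\right) \frac{1}{247} \left(\left(-3 + 64\right) - 312\right) = - \frac{81 \left(61 - 312\right)}{1729} = \left(- \frac{81}{1729}\right) \left(-251\right) = \frac{20331}{1729}$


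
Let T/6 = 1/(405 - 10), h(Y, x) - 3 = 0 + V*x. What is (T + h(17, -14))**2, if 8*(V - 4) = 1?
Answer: 7478963361/2496400 ≈ 2995.9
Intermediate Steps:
V = 33/8 (V = 4 + (1/8)*1 = 4 + 1/8 = 33/8 ≈ 4.1250)
h(Y, x) = 3 + 33*x/8 (h(Y, x) = 3 + (0 + 33*x/8) = 3 + 33*x/8)
T = 6/395 (T = 6/(405 - 10) = 6/395 ≈ 0.015190)
(T + h(17, -14))**2 = (6/395 + (3 + (33/8)*(-14)))**2 = (6/395 + (3 - 231/4))**2 = (6/395 - 219/4)**2 = (-86481/1580)**2 = 7478963361/2496400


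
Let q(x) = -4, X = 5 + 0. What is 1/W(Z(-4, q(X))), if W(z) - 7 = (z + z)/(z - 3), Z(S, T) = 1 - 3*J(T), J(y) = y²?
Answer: 25/222 ≈ 0.11261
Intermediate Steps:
X = 5
Z(S, T) = 1 - 3*T²
W(z) = 7 + 2*z/(-3 + z) (W(z) = 7 + (z + z)/(z - 3) = 7 + (2*z)/(-3 + z) = 7 + 2*z/(-3 + z))
1/W(Z(-4, q(X))) = 1/(3*(-7 + 3*(1 - 3*(-4)²))/(-3 + (1 - 3*(-4)²))) = 1/(3*(-7 + 3*(1 - 3*16))/(-3 + (1 - 3*16))) = 1/(3*(-7 + 3*(1 - 48))/(-3 + (1 - 48))) = 1/(3*(-7 + 3*(-47))/(-3 - 47)) = 1/(3*(-7 - 141)/(-50)) = 1/(3*(-1/50)*(-148)) = 1/(222/25) = 25/222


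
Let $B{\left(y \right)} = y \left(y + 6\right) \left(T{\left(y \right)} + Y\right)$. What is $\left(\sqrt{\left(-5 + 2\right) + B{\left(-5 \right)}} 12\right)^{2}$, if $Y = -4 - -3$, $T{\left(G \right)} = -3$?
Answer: $2448$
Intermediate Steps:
$Y = -1$ ($Y = -4 + 3 = -1$)
$B{\left(y \right)} = - 4 y \left(6 + y\right)$ ($B{\left(y \right)} = y \left(y + 6\right) \left(-3 - 1\right) = y \left(6 + y\right) \left(-4\right) = - 4 y \left(6 + y\right)$)
$\left(\sqrt{\left(-5 + 2\right) + B{\left(-5 \right)}} 12\right)^{2} = \left(\sqrt{\left(-5 + 2\right) - - 20 \left(6 - 5\right)} 12\right)^{2} = \left(\sqrt{-3 - \left(-20\right) 1} \cdot 12\right)^{2} = \left(\sqrt{-3 + 20} \cdot 12\right)^{2} = \left(\sqrt{17} \cdot 12\right)^{2} = \left(12 \sqrt{17}\right)^{2} = 2448$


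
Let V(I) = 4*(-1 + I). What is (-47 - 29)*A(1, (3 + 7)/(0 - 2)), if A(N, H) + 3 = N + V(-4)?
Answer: 1672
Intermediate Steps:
V(I) = -4 + 4*I
A(N, H) = -23 + N (A(N, H) = -3 + (N + (-4 + 4*(-4))) = -3 + (N + (-4 - 16)) = -3 + (N - 20) = -3 + (-20 + N) = -23 + N)
(-47 - 29)*A(1, (3 + 7)/(0 - 2)) = (-47 - 29)*(-23 + 1) = -76*(-22) = 1672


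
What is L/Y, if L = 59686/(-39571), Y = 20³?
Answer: -29843/158284000 ≈ -0.00018854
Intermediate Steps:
Y = 8000
L = -59686/39571 (L = 59686*(-1/39571) = -59686/39571 ≈ -1.5083)
L/Y = -59686/39571/8000 = -59686/39571*1/8000 = -29843/158284000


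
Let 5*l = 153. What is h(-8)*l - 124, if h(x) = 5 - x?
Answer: 1369/5 ≈ 273.80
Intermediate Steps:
l = 153/5 (l = (⅕)*153 = 153/5 ≈ 30.600)
h(-8)*l - 124 = (5 - 1*(-8))*(153/5) - 124 = (5 + 8)*(153/5) - 124 = 13*(153/5) - 124 = 1989/5 - 124 = 1369/5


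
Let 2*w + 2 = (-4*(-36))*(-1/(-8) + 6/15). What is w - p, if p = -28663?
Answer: 143499/5 ≈ 28700.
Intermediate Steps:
w = 184/5 (w = -1 + ((-4*(-36))*(-1/(-8) + 6/15))/2 = -1 + (144*(-1*(-⅛) + 6*(1/15)))/2 = -1 + (144*(⅛ + ⅖))/2 = -1 + (144*(21/40))/2 = -1 + (½)*(378/5) = -1 + 189/5 = 184/5 ≈ 36.800)
w - p = 184/5 - 1*(-28663) = 184/5 + 28663 = 143499/5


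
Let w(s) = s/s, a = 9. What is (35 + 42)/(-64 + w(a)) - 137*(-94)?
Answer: 115891/9 ≈ 12877.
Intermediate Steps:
w(s) = 1
(35 + 42)/(-64 + w(a)) - 137*(-94) = (35 + 42)/(-64 + 1) - 137*(-94) = 77/(-63) + 12878 = 77*(-1/63) + 12878 = -11/9 + 12878 = 115891/9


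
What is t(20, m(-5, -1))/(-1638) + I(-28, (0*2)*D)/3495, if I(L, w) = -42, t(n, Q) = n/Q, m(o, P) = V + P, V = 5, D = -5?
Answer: -28757/1908270 ≈ -0.015070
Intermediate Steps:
m(o, P) = 5 + P
t(20, m(-5, -1))/(-1638) + I(-28, (0*2)*D)/3495 = (20/(5 - 1))/(-1638) - 42/3495 = (20/4)*(-1/1638) - 42*1/3495 = (20*(¼))*(-1/1638) - 14/1165 = 5*(-1/1638) - 14/1165 = -5/1638 - 14/1165 = -28757/1908270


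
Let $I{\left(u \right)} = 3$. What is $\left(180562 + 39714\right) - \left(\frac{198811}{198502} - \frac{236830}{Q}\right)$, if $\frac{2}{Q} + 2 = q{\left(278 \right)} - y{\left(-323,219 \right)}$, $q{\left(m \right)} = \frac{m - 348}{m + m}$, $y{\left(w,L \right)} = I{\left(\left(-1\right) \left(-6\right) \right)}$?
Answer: $- \frac{5334985677063}{13795889} \approx -3.8671 \cdot 10^{5}$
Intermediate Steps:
$y{\left(w,L \right)} = 3$
$q{\left(m \right)} = \frac{-348 + m}{2 m}$
$Q = - \frac{556}{1425}$ ($Q = \frac{2}{-2 - \left(3 - \frac{-348 + 278}{2 \cdot 278}\right)} = \frac{2}{-2 - \left(3 - - \frac{35}{278}\right)} = \frac{2}{-2 - \frac{869}{278}} = \frac{2}{- \frac{1425}{278}} = 2 \left(- \frac{278}{1425}\right) = - \frac{556}{1425} \approx -0.39018$)
$\left(180562 + 39714\right) - \left(\frac{198811}{198502} - \frac{236830}{Q}\right) = \left(180562 + 39714\right) - \left(\frac{198811}{198502} - \frac{236830}{- \frac{556}{1425}}\right) = 220276 - \left(198811 \cdot \frac{1}{198502} - - \frac{168741375}{278}\right) = 220276 - \left(\frac{198811}{198502} + \frac{168741375}{278}\right) = 220276 - \frac{8373888922427}{13795889} = - \frac{5334985677063}{13795889}$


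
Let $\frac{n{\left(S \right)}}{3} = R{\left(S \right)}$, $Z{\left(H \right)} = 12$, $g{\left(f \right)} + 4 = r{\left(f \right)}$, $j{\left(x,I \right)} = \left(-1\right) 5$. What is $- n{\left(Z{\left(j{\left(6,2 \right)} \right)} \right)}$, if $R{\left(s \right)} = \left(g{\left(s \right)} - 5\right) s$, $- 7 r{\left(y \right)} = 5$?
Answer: $\frac{2448}{7} \approx 349.71$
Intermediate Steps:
$r{\left(y \right)} = - \frac{5}{7}$ ($r{\left(y \right)} = \left(- \frac{1}{7}\right) 5 = - \frac{5}{7}$)
$j{\left(x,I \right)} = -5$
$g{\left(f \right)} = - \frac{33}{7}$ ($g{\left(f \right)} = -4 - \frac{5}{7} = - \frac{33}{7}$)
$R{\left(s \right)} = - \frac{68 s}{7}$ ($R{\left(s \right)} = \left(- \frac{33}{7} - 5\right) s = - \frac{68 s}{7}$)
$n{\left(S \right)} = - \frac{204 S}{7}$ ($n{\left(S \right)} = 3 \left(- \frac{68 S}{7}\right) = - \frac{204 S}{7}$)
$- n{\left(Z{\left(j{\left(6,2 \right)} \right)} \right)} = - \frac{\left(-204\right) 12}{7} = \left(-1\right) \left(- \frac{2448}{7}\right) = \frac{2448}{7}$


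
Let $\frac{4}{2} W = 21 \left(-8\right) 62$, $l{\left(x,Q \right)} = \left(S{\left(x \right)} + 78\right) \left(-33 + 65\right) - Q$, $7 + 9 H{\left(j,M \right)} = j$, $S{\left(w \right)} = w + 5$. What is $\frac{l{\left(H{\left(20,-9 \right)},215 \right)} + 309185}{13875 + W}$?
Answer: $\frac{2805050}{78003} \approx 35.961$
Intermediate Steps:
$S{\left(w \right)} = 5 + w$
$H{\left(j,M \right)} = - \frac{7}{9} + \frac{j}{9}$
$l{\left(x,Q \right)} = 2656 - Q + 32 x$ ($l{\left(x,Q \right)} = \left(\left(5 + x\right) + 78\right) \left(-33 + 65\right) - Q = \left(83 + x\right) 32 - Q = \left(2656 + 32 x\right) - Q = 2656 - Q + 32 x$)
$W = -5208$ ($W = \frac{21 \left(-8\right) 62}{2} = \frac{\left(-168\right) 62}{2} = \frac{1}{2} \left(-10416\right) = -5208$)
$\frac{l{\left(H{\left(20,-9 \right)},215 \right)} + 309185}{13875 + W} = \frac{\left(2656 - 215 + 32 \left(- \frac{7}{9} + \frac{1}{9} \cdot 20\right)\right) + 309185}{13875 - 5208} = \frac{\left(2656 - 215 + 32 \left(- \frac{7}{9} + \frac{20}{9}\right)\right) + 309185}{8667} = \left(\left(2656 - 215 + 32 \cdot \frac{13}{9}\right) + 309185\right) \frac{1}{8667} = \left(\left(2656 - 215 + \frac{416}{9}\right) + 309185\right) \frac{1}{8667} = \left(\frac{22385}{9} + 309185\right) \frac{1}{8667} = \frac{2805050}{9} \cdot \frac{1}{8667} = \frac{2805050}{78003}$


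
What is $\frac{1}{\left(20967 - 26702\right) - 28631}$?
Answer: $- \frac{1}{34366} \approx -2.9099 \cdot 10^{-5}$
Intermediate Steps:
$\frac{1}{\left(20967 - 26702\right) - 28631} = \frac{1}{-5735 - 28631} = \frac{1}{-34366} = - \frac{1}{34366}$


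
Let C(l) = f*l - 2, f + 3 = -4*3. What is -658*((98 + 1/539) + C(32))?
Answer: 19455650/77 ≈ 2.5267e+5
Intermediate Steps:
f = -15 (f = -3 - 4*3 = -3 - 12 = -15)
C(l) = -2 - 15*l (C(l) = -15*l - 2 = -2 - 15*l)
-658*((98 + 1/539) + C(32)) = -658*((98 + 1/539) + (-2 - 15*32)) = -658*((98 + 1/539) + (-2 - 480)) = -658*(52823/539 - 482) = -658*(-206975/539) = 19455650/77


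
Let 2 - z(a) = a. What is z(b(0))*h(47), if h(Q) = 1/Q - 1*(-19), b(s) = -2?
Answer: 3576/47 ≈ 76.085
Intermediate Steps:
z(a) = 2 - a
h(Q) = 19 + 1/Q (h(Q) = 1/Q + 19 = 19 + 1/Q)
z(b(0))*h(47) = (2 - 1*(-2))*(19 + 1/47) = (2 + 2)*(19 + 1/47) = 4*(894/47) = 3576/47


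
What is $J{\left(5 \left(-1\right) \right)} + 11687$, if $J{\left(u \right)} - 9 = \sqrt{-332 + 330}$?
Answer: $11696 + i \sqrt{2} \approx 11696.0 + 1.4142 i$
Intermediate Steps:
$J{\left(u \right)} = 9 + i \sqrt{2}$ ($J{\left(u \right)} = 9 + \sqrt{-332 + 330} = 9 + \sqrt{-2} = 9 + i \sqrt{2}$)
$J{\left(5 \left(-1\right) \right)} + 11687 = \left(9 + i \sqrt{2}\right) + 11687 = 11696 + i \sqrt{2}$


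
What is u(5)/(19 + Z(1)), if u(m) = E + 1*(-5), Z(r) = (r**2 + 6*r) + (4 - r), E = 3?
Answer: -2/29 ≈ -0.068966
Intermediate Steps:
Z(r) = 4 + r**2 + 5*r
u(m) = -2 (u(m) = 3 + 1*(-5) = 3 - 5 = -2)
u(5)/(19 + Z(1)) = -2/(19 + (4 + 1**2 + 5*1)) = -2/(19 + (4 + 1 + 5)) = -2/(19 + 10) = -2/29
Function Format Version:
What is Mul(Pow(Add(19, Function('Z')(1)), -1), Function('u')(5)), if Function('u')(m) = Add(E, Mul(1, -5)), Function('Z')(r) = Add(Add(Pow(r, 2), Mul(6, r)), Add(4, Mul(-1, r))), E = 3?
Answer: Rational(-2, 29) ≈ -0.068966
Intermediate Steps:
Function('Z')(r) = Add(4, Pow(r, 2), Mul(5, r))
Function('u')(m) = -2 (Function('u')(m) = Add(3, Mul(1, -5)) = Add(3, -5) = -2)
Mul(Pow(Add(19, Function('Z')(1)), -1), Function('u')(5)) = Mul(Pow(Add(19, Add(4, Pow(1, 2), Mul(5, 1))), -1), -2) = Mul(Pow(Add(19, Add(4, 1, 5)), -1), -2) = Mul(Pow(Add(19, 10), -1), -2) = Mul(Pow(29, -1), -2) = Mul(Rational(1, 29), -2) = Rational(-2, 29)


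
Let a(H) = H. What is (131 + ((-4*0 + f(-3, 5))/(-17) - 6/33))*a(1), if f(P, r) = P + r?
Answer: 24441/187 ≈ 130.70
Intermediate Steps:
(131 + ((-4*0 + f(-3, 5))/(-17) - 6/33))*a(1) = (131 + ((-4*0 + (-3 + 5))/(-17) - 6/33))*1 = (131 + ((0 + 2)*(-1/17) - 6*1/33))*1 = (131 + (2*(-1/17) - 2/11))*1 = (131 + (-2/17 - 2/11))*1 = (131 - 56/187)*1 = (24441/187)*1 = 24441/187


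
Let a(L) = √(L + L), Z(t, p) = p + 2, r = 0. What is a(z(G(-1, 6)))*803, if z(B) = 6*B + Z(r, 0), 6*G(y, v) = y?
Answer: 803*√2 ≈ 1135.6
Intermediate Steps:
G(y, v) = y/6
Z(t, p) = 2 + p
z(B) = 2 + 6*B (z(B) = 6*B + (2 + 0) = 6*B + 2 = 2 + 6*B)
a(L) = √2*√L (a(L) = √(2*L) = √2*√L)
a(z(G(-1, 6)))*803 = (√2*√(2 + 6*((⅙)*(-1))))*803 = (√2*√(2 + 6*(-⅙)))*803 = (√2*√(2 - 1))*803 = (√2*√1)*803 = (√2*1)*803 = √2*803 = 803*√2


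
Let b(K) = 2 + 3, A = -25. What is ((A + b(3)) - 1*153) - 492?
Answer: -665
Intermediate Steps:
b(K) = 5
((A + b(3)) - 1*153) - 492 = ((-25 + 5) - 1*153) - 492 = (-20 - 153) - 492 = -173 - 492 = -665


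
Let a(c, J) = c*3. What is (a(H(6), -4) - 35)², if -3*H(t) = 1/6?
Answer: 44521/36 ≈ 1236.7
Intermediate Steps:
H(t) = -1/18 (H(t) = -⅓/6 = -⅓*⅙ = -1/18)
a(c, J) = 3*c
(a(H(6), -4) - 35)² = (3*(-1/18) - 35)² = (-⅙ - 35)² = (-211/6)² = 44521/36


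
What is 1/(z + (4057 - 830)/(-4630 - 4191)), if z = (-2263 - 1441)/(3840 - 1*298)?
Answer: -15621991/22051509 ≈ -0.70843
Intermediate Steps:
z = -1852/1771 (z = -3704/(3840 - 298) = -3704/3542 = -3704*1/3542 = -1852/1771 ≈ -1.0457)
1/(z + (4057 - 830)/(-4630 - 4191)) = 1/(-1852/1771 + (4057 - 830)/(-4630 - 4191)) = 1/(-1852/1771 + 3227/(-8821)) = 1/(-1852/1771 + 3227*(-1/8821)) = 1/(-1852/1771 - 3227/8821) = 1/(-22051509/15621991) = -15621991/22051509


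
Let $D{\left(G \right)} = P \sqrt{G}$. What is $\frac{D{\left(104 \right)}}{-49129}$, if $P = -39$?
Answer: $\frac{78 \sqrt{26}}{49129} \approx 0.0080955$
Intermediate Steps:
$D{\left(G \right)} = - 39 \sqrt{G}$
$\frac{D{\left(104 \right)}}{-49129} = \frac{\left(-39\right) \sqrt{104}}{-49129} = - 39 \cdot 2 \sqrt{26} \left(- \frac{1}{49129}\right) = - 78 \sqrt{26} \left(- \frac{1}{49129}\right) = \frac{78 \sqrt{26}}{49129}$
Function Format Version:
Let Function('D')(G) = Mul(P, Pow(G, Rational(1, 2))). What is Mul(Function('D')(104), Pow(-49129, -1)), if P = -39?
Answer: Mul(Rational(78, 49129), Pow(26, Rational(1, 2))) ≈ 0.0080955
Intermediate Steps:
Function('D')(G) = Mul(-39, Pow(G, Rational(1, 2)))
Mul(Function('D')(104), Pow(-49129, -1)) = Mul(Mul(-39, Pow(104, Rational(1, 2))), Pow(-49129, -1)) = Mul(Mul(-39, Mul(2, Pow(26, Rational(1, 2)))), Rational(-1, 49129)) = Mul(Mul(-78, Pow(26, Rational(1, 2))), Rational(-1, 49129)) = Mul(Rational(78, 49129), Pow(26, Rational(1, 2)))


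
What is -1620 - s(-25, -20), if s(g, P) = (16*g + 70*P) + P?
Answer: 200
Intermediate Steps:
s(g, P) = 16*g + 71*P
-1620 - s(-25, -20) = -1620 - (16*(-25) + 71*(-20)) = -1620 - (-400 - 1420) = -1620 - 1*(-1820) = -1620 + 1820 = 200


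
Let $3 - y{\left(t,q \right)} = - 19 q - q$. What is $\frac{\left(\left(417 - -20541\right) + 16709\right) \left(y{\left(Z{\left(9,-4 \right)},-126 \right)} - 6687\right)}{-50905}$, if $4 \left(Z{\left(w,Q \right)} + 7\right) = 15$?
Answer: $\frac{346687068}{50905} \approx 6810.5$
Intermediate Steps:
$Z{\left(w,Q \right)} = - \frac{13}{4}$ ($Z{\left(w,Q \right)} = -7 + \frac{1}{4} \cdot 15 = -7 + \frac{15}{4} = - \frac{13}{4}$)
$y{\left(t,q \right)} = 3 + 20 q$ ($y{\left(t,q \right)} = 3 - \left(- 19 q - q\right) = 3 - - 20 q = 3 + 20 q$)
$\frac{\left(\left(417 - -20541\right) + 16709\right) \left(y{\left(Z{\left(9,-4 \right)},-126 \right)} - 6687\right)}{-50905} = \frac{\left(\left(417 - -20541\right) + 16709\right) \left(\left(3 + 20 \left(-126\right)\right) - 6687\right)}{-50905} = \left(\left(417 + 20541\right) + 16709\right) \left(\left(3 - 2520\right) - 6687\right) \left(- \frac{1}{50905}\right) = \left(20958 + 16709\right) \left(-2517 - 6687\right) \left(- \frac{1}{50905}\right) = 37667 \left(-9204\right) \left(- \frac{1}{50905}\right) = \left(-346687068\right) \left(- \frac{1}{50905}\right) = \frac{346687068}{50905}$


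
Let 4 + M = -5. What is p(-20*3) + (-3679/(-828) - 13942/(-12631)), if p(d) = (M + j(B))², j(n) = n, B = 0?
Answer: 905149333/10458468 ≈ 86.547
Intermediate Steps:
M = -9 (M = -4 - 5 = -9)
p(d) = 81 (p(d) = (-9 + 0)² = (-9)² = 81)
p(-20*3) + (-3679/(-828) - 13942/(-12631)) = 81 + (-3679/(-828) - 13942/(-12631)) = 81 + (-3679*(-1/828) - 13942*(-1/12631)) = 81 + (3679/828 + 13942/12631) = 81 + 58013425/10458468 = 905149333/10458468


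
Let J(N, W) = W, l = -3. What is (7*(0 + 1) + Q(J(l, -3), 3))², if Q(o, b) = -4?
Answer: 9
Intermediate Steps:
(7*(0 + 1) + Q(J(l, -3), 3))² = (7*(0 + 1) - 4)² = (7*1 - 4)² = (7 - 4)² = 3² = 9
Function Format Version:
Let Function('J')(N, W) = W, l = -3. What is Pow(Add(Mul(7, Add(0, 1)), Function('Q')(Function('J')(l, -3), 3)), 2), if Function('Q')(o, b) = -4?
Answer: 9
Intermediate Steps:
Pow(Add(Mul(7, Add(0, 1)), Function('Q')(Function('J')(l, -3), 3)), 2) = Pow(Add(Mul(7, Add(0, 1)), -4), 2) = Pow(Add(Mul(7, 1), -4), 2) = Pow(Add(7, -4), 2) = Pow(3, 2) = 9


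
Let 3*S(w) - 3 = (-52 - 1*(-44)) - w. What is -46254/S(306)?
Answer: 138762/311 ≈ 446.18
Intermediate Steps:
S(w) = -5/3 - w/3 (S(w) = 1 + ((-52 - 1*(-44)) - w)/3 = 1 + ((-52 + 44) - w)/3 = 1 + (-8 - w)/3 = 1 + (-8/3 - w/3) = -5/3 - w/3)
-46254/S(306) = -46254/(-5/3 - ⅓*306) = -46254/(-5/3 - 102) = -46254/(-311/3) = -46254*(-3/311) = 138762/311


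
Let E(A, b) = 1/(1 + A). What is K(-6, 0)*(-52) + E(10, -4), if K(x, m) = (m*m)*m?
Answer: 1/11 ≈ 0.090909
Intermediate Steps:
K(x, m) = m³ (K(x, m) = m²*m = m³)
K(-6, 0)*(-52) + E(10, -4) = 0³*(-52) + 1/(1 + 10) = 0*(-52) + 1/11 = 0 + 1/11 = 1/11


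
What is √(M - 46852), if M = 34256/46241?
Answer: 6*I*√2782743658981/46241 ≈ 216.45*I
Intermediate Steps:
M = 34256/46241 (M = 34256*(1/46241) = 34256/46241 ≈ 0.74081)
√(M - 46852) = √(34256/46241 - 46852) = √(-2166449076/46241) = 6*I*√2782743658981/46241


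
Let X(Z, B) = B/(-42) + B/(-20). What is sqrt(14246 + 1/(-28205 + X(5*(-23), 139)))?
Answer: sqrt(2000597023157713346)/11850409 ≈ 119.36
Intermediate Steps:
X(Z, B) = -31*B/420 (X(Z, B) = B*(-1/42) + B*(-1/20) = -B/42 - B/20 = -31*B/420)
sqrt(14246 + 1/(-28205 + X(5*(-23), 139))) = sqrt(14246 + 1/(-28205 - 31/420*139)) = sqrt(14246 + 1/(-28205 - 4309/420)) = sqrt(14246 + 1/(-11850409/420)) = sqrt(14246 - 420/11850409) = sqrt(168820926194/11850409) = sqrt(2000597023157713346)/11850409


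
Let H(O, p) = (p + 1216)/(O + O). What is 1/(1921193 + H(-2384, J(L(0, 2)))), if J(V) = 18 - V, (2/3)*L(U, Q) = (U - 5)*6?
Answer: 4768/9160246945 ≈ 5.2051e-7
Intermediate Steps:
L(U, Q) = -45 + 9*U (L(U, Q) = 3*((U - 5)*6)/2 = 3*((-5 + U)*6)/2 = 3*(-30 + 6*U)/2 = -45 + 9*U)
H(O, p) = (1216 + p)/(2*O) (H(O, p) = (1216 + p)/((2*O)) = (1216 + p)*(1/(2*O)) = (1216 + p)/(2*O))
1/(1921193 + H(-2384, J(L(0, 2)))) = 1/(1921193 + (½)*(1216 + (18 - (-45 + 9*0)))/(-2384)) = 1/(1921193 + (½)*(-1/2384)*(1216 + (18 - (-45 + 0)))) = 1/(1921193 + (½)*(-1/2384)*(1216 + (18 - 1*(-45)))) = 1/(1921193 + (½)*(-1/2384)*(1216 + (18 + 45))) = 1/(1921193 + (½)*(-1/2384)*(1216 + 63)) = 1/(1921193 + (½)*(-1/2384)*1279) = 1/(1921193 - 1279/4768) = 1/(9160246945/4768) = 4768/9160246945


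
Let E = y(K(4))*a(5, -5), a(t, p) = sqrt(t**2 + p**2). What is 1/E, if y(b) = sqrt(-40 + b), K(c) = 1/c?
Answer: -I*sqrt(318)/795 ≈ -0.022431*I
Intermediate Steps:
a(t, p) = sqrt(p**2 + t**2)
E = 5*I*sqrt(318)/2 (E = sqrt(-40 + 1/4)*sqrt((-5)**2 + 5**2) = sqrt(-40 + 1/4)*sqrt(25 + 25) = sqrt(-159/4)*sqrt(50) = (I*sqrt(159)/2)*(5*sqrt(2)) = 5*I*sqrt(318)/2 ≈ 44.581*I)
1/E = 1/(5*I*sqrt(318)/2) = -I*sqrt(318)/795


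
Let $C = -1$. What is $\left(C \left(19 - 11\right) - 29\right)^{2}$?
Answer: $1369$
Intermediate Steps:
$\left(C \left(19 - 11\right) - 29\right)^{2} = \left(- (19 - 11) - 29\right)^{2} = \left(\left(-1\right) 8 - 29\right)^{2} = \left(-8 - 29\right)^{2} = \left(-37\right)^{2} = 1369$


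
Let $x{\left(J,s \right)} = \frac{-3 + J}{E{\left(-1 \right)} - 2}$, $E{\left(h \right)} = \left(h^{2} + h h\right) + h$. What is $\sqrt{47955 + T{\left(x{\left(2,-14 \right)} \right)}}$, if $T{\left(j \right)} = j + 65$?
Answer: $\sqrt{48021} \approx 219.14$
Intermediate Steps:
$E{\left(h \right)} = h + 2 h^{2}$ ($E{\left(h \right)} = \left(h^{2} + h^{2}\right) + h = 2 h^{2} + h = h + 2 h^{2}$)
$x{\left(J,s \right)} = 3 - J$ ($x{\left(J,s \right)} = \frac{-3 + J}{- (1 + 2 \left(-1\right)) - 2} = \frac{-3 + J}{- (1 - 2) - 2} = \frac{-3 + J}{\left(-1\right) \left(-1\right) - 2} = \frac{-3 + J}{1 - 2} = \frac{-3 + J}{-1} = \left(-3 + J\right) \left(-1\right) = 3 - J$)
$T{\left(j \right)} = 65 + j$
$\sqrt{47955 + T{\left(x{\left(2,-14 \right)} \right)}} = \sqrt{47955 + \left(65 + \left(3 - 2\right)\right)} = \sqrt{47955 + \left(65 + 1\right)} = \sqrt{47955 + 66} = \sqrt{48021}$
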